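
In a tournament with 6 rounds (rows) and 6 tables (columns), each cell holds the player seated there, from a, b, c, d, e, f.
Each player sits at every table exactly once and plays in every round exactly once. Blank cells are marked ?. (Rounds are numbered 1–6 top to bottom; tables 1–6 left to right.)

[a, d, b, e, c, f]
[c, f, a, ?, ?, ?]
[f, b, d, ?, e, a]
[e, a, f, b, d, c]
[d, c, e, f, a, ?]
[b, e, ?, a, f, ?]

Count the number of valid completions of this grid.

1

Round 2, table 4: eliminating its round and table leaves {d}.
Round 2, table 5: eliminating its round and table leaves {b}.
Round 2, table 6: eliminating its round and table leaves {b, d, e}.
Round 3, table 4: eliminating its round and table leaves {c}.
Round 5, table 6: eliminating its round and table leaves {b}.
Round 6, table 3: eliminating its round and table leaves {c}.
Round 6, table 6: eliminating its round and table leaves {d}.
Only one assignment across all blanks avoids any round or table repeat, giving 1 completion.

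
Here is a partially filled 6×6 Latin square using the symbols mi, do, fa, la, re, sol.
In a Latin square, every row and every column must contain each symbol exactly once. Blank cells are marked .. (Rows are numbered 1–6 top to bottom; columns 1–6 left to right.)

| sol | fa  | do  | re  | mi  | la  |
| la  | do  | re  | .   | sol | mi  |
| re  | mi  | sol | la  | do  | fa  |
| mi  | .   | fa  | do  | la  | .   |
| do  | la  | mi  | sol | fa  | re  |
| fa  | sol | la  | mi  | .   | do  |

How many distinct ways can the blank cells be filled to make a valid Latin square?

1

Row 2, column 4: eliminating its row and column leaves {fa}.
Row 4, column 2: eliminating its row and column leaves {re}.
Row 4, column 6: eliminating its row and column leaves {sol}.
Row 6, column 5: eliminating its row and column leaves {re}.
Only one assignment across all blanks avoids any row or column repeat, giving 1 completion.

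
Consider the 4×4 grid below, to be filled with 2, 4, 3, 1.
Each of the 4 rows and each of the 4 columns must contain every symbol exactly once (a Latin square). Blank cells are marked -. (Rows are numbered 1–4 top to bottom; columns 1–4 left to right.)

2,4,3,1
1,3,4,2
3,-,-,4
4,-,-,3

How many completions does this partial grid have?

2

Row 3, column 2: eliminating its row and column leaves {2, 1}.
Row 3, column 3: eliminating its row and column leaves {2, 1}.
Row 4, column 2: eliminating its row and column leaves {2, 1}.
Row 4, column 3: eliminating its row and column leaves {2, 1}.
Enumerating the assignments across these blanks that avoid any row or column repeat gives 2 completions.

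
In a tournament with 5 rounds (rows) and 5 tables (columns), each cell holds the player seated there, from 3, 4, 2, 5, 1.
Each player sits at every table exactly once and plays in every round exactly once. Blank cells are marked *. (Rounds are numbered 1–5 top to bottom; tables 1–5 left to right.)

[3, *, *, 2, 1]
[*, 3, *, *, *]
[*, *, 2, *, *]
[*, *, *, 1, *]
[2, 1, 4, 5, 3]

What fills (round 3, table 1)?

1

Round 1, table 3: round 1 has {3, 2, 1} and table 3 has {4, 2}, leaving only 5.
Round 1, table 2: round 1 has {3, 2, 5, 1} and table 2 has {3, 1}, leaving only 4.
Round 2, table 3: round 2 has {3} and table 3 has {4, 2, 5}, leaving only 1.
Round 2, table 4: round 2 has {3, 1} and table 4 has {2, 5, 1}, leaving only 4.
Round 2, table 1: round 2 has {3, 4, 1} and table 1 has {3, 2}, leaving only 5.
Round 2, table 5: round 2 has {3, 4, 5, 1} and table 5 has {3, 1}, leaving only 2.
Round 3, table 2: round 3 has {2} and table 2 has {3, 4, 1}, leaving only 5.
Round 3, table 4: round 3 has {2, 5} and table 4 has {4, 2, 5, 1}, leaving only 3.
Round 3, table 5: round 3 has {3, 2, 5} and table 5 has {3, 2, 1}, leaving only 4.
Round 3 already has {3, 4, 2, 5} and table 1 already has {3, 2, 5}, so round 3, table 1 must be 1.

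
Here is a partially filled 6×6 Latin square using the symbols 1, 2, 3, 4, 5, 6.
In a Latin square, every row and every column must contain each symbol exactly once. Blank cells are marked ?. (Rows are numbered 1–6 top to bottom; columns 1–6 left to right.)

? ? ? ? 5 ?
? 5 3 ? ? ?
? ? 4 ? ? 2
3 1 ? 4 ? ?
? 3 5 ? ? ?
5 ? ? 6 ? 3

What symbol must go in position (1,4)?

Row 3, column 2: row 3 has {2, 4} and column 2 has {1, 3, 5}, leaving only 6.
Row 3, column 1: row 3 has {2, 4, 6} and column 1 has {3, 5}, leaving only 1.
Row 3, column 5: row 3 has {1, 2, 4, 6} and column 5 has {5}, leaving only 3.
Row 3, column 4: row 3 has {1, 2, 3, 4, 6} and column 4 has {4, 6}, leaving only 5.
Row 1, column 4 is narrowed to {1, 2, 3}.
If it were 1, then row 5, column 4 would be left with no valid symbol.
If it were 2, then row 1, column 6 would be left with no valid symbol.
So row 1, column 4 must be 3.

3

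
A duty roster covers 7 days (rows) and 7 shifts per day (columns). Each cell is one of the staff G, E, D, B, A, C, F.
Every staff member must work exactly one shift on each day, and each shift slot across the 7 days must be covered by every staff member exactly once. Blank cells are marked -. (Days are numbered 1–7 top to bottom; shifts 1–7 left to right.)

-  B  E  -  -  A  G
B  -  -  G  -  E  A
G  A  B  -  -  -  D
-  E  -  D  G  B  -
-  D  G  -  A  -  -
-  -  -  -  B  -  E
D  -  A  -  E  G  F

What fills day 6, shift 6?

D

Day 4, shift 7: day 4 has {G, E, D, B} and shift 7 has {G, E, D, A, F}, leaving only C.
Day 4, shift 3: day 4 has {G, E, D, B, C} and shift 3 has {G, E, B, A}, leaving only F.
Day 4, shift 1: day 4 has {G, E, D, B, C, F} and shift 1 has {G, D, B}, leaving only A.
Day 5, shift 7: day 5 has {G, D, A} and shift 7 has {G, E, D, A, C, F}, leaving only B.
Day 7, shift 2: day 7 has {G, E, D, A, F} and shift 2 has {E, D, B, A}, leaving only C.
Day 2, shift 2: day 2 has {G, E, B, A} and shift 2 has {E, D, B, A, C}, leaving only F.
Day 6, shift 2: day 6 has {E, B} and shift 2 has {E, D, B, A, C, F}, leaving only G.
Day 7, shift 4: day 7 has {G, E, D, A, C, F} and shift 4 has {G, D}, leaving only B.
Day 6, shift 6 is narrowed to {D, C, F}.
If it were C, then day 5, shift 6 would be left with no valid symbol.
If it were F, then day 5, shift 6 would be left with no valid symbol.
So day 6, shift 6 must be D.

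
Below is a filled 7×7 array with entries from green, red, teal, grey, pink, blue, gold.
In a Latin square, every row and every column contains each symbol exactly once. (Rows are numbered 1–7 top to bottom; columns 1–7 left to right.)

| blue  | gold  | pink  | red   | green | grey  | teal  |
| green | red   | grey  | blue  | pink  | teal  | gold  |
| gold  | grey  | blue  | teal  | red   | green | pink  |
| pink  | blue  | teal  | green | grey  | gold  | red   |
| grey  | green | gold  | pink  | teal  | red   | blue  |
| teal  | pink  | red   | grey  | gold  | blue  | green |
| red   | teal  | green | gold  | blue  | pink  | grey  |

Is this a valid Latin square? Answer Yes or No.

Each row is a permutation of the 7 symbols, and so is each column.

Yes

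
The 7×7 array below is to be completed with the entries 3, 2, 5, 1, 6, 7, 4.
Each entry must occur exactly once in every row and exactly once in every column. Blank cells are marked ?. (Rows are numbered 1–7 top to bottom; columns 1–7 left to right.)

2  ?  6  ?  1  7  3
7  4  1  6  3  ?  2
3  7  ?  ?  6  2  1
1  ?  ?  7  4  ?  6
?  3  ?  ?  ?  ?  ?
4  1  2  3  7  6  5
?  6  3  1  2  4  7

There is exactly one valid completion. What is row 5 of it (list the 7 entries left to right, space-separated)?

6 3 7 2 5 1 4

Row 5, column 5: row 5 has {3} and column 5 has {3, 2, 1, 6, 7, 4}, leaving only 5.
Row 5, column 1: row 5 has {3, 5} and column 1 has {3, 2, 1, 7, 4}, leaving only 6.
Row 5, column 6: row 5 has {3, 5, 6} and column 6 has {2, 6, 7, 4}, leaving only 1.
Row 5, column 7: row 5 has {3, 5, 1, 6} and column 7 has {3, 2, 5, 1, 6, 7}, leaving only 4.
Row 5, column 3: row 5 has {3, 5, 1, 6, 4} and column 3 has {3, 2, 1, 6}, leaving only 7.
Row 5, column 4: row 5 has {3, 5, 1, 6, 7, 4} and column 4 has {3, 1, 6, 7}, leaving only 2.
So row 5 reads: 6 3 7 2 5 1 4.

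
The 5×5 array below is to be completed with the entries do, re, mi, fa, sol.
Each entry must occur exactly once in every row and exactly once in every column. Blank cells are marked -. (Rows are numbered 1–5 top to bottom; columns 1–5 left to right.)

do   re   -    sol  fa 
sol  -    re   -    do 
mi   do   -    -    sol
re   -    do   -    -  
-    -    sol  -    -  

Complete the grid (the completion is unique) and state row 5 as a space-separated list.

Row 5, column 1: row 5 has {sol} and column 1 has {do, re, mi, sol}, leaving only fa.
Row 5, column 2: row 5 has {fa, sol} and column 2 has {do, re}, leaving only mi.
Row 5, column 5: row 5 has {mi, fa, sol} and column 5 has {do, fa, sol}, leaving only re.
Row 5, column 4: row 5 has {re, mi, fa, sol} and column 4 has {sol}, leaving only do.
So row 5 reads: fa mi sol do re.

fa mi sol do re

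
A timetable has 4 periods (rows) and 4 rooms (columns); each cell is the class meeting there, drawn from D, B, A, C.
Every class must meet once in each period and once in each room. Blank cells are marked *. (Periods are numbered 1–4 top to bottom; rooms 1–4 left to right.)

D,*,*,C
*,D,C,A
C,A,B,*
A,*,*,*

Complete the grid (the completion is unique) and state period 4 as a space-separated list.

A C D B

Period 4, room 3: period 4 has {A} and room 3 has {B, C}, leaving only D.
Period 4, room 4: period 4 has {D, A} and room 4 has {A, C}, leaving only B.
Period 4, room 2: period 4 has {D, B, A} and room 2 has {D, A}, leaving only C.
So period 4 reads: A C D B.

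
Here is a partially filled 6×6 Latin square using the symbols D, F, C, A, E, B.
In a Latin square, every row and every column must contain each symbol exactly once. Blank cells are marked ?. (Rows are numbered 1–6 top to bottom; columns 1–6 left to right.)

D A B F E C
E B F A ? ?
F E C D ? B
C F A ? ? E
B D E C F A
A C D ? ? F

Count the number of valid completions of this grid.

Row 2, column 5: eliminating its row and column leaves {D, C}.
Row 2, column 6: eliminating its row and column leaves {D}.
Row 3, column 5: eliminating its row and column leaves {A}.
Row 4, column 4: eliminating its row and column leaves {B}.
Row 4, column 5: eliminating its row and column leaves {D, B}.
Row 6, column 4: eliminating its row and column leaves {E, B}.
Row 6, column 5: eliminating its row and column leaves {B}.
Only one assignment across all blanks avoids any row or column repeat, giving 1 completion.

1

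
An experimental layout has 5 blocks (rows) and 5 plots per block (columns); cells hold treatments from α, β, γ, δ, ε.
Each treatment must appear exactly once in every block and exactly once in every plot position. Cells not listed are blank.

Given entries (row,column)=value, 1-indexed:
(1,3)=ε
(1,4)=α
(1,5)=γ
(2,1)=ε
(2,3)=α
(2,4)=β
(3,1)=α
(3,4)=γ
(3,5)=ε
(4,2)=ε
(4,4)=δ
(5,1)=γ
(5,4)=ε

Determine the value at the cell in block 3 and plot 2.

δ

Block 2, plot 5: block 2 has {α, β, ε} and plot 5 has {γ, ε}, leaving only δ.
Block 2, plot 2: block 2 has {α, β, δ, ε} and plot 2 has {ε}, leaving only γ.
Block 4, plot 1: block 4 has {δ, ε} and plot 1 has {α, γ, ε}, leaving only β.
Block 1, plot 1: block 1 has {α, γ, ε} and plot 1 has {α, β, γ, ε}, leaving only δ.
Block 1, plot 2: block 1 has {α, γ, δ, ε} and plot 2 has {γ, ε}, leaving only β.
Block 3 already has {α, γ, ε} and plot 2 already has {β, γ, ε}, so block 3, plot 2 must be δ.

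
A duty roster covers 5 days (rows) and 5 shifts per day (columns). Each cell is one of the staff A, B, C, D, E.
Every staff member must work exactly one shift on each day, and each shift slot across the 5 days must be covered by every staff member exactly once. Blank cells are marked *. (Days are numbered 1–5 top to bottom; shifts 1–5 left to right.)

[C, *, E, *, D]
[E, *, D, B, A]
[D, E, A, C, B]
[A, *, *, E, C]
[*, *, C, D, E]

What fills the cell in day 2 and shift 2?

Day 2 already has {A, B, D, E} and shift 2 already has {E}, so day 2, shift 2 must be C.

C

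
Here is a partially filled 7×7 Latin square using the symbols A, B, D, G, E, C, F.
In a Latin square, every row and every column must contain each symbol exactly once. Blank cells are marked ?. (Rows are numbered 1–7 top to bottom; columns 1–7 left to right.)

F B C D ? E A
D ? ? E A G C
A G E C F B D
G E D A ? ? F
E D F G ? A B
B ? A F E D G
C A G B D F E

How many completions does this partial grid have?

1

Row 1, column 5: eliminating its row and column leaves {G}.
Row 2, column 2: eliminating its row and column leaves {F}.
Row 2, column 3: eliminating its row and column leaves {B}.
Row 4, column 5: eliminating its row and column leaves {B, C}.
Row 4, column 6: eliminating its row and column leaves {C}.
Row 5, column 5: eliminating its row and column leaves {C}.
Row 6, column 2: eliminating its row and column leaves {C}.
Only one assignment across all blanks avoids any row or column repeat, giving 1 completion.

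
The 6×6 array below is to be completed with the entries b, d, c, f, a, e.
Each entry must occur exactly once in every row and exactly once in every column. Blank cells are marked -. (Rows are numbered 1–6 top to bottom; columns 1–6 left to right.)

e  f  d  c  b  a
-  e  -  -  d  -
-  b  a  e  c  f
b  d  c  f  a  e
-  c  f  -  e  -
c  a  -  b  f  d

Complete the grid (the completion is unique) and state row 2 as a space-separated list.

Row 2, column 3: row 2 has {d, e} and column 3 has {d, c, f, a}, leaving only b.
Row 2, column 4: row 2 has {b, d, e} and column 4 has {b, c, f, e}, leaving only a.
Row 2, column 1: row 2 has {b, d, a, e} and column 1 has {b, c, e}, leaving only f.
Row 2, column 6: row 2 has {b, d, f, a, e} and column 6 has {d, f, a, e}, leaving only c.
So row 2 reads: f e b a d c.

f e b a d c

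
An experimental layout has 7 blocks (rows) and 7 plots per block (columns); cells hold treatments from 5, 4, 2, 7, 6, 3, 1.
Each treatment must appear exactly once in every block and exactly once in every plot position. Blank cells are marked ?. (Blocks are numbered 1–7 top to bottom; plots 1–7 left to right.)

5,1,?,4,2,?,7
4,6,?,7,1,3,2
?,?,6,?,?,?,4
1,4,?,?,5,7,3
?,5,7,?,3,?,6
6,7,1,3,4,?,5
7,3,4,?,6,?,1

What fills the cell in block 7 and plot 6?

Block 1, plot 3: block 1 has {5, 4, 2, 7, 1} and plot 3 has {4, 7, 6, 1}, leaving only 3.
Block 1, plot 6: block 1 has {5, 4, 2, 7, 3, 1} and plot 6 has {7, 3}, leaving only 6.
Block 2, plot 3: block 2 has {4, 2, 7, 6, 3, 1} and plot 3 has {4, 7, 6, 3, 1}, leaving only 5.
Block 3, plot 2: block 3 has {4, 6} and plot 2 has {5, 4, 7, 6, 3, 1}, leaving only 2.
Block 3, plot 1: block 3 has {4, 2, 6} and plot 1 has {5, 4, 7, 6, 1}, leaving only 3.
Block 3, plot 5: block 3 has {4, 2, 6, 3} and plot 5 has {5, 4, 2, 6, 3, 1}, leaving only 7.
Block 4, plot 3: block 4 has {5, 4, 7, 3, 1} and plot 3 has {5, 4, 7, 6, 3, 1}, leaving only 2.
Block 4, plot 4: block 4 has {5, 4, 2, 7, 3, 1} and plot 4 has {4, 7, 3}, leaving only 6.
Block 5, plot 1: block 5 has {5, 7, 6, 3} and plot 1 has {5, 4, 7, 6, 3, 1}, leaving only 2.
Block 5, plot 4: block 5 has {5, 2, 7, 6, 3} and plot 4 has {4, 7, 6, 3}, leaving only 1.
Block 3, plot 4: block 3 has {4, 2, 7, 6, 3} and plot 4 has {4, 7, 6, 3, 1}, leaving only 5.
Block 3, plot 6: block 3 has {5, 4, 2, 7, 6, 3} and plot 6 has {7, 6, 3}, leaving only 1.
Block 5, plot 6: block 5 has {5, 2, 7, 6, 3, 1} and plot 6 has {7, 6, 3, 1}, leaving only 4.
Block 6, plot 6: block 6 has {5, 4, 7, 6, 3, 1} and plot 6 has {4, 7, 6, 3, 1}, leaving only 2.
Block 7 already has {4, 7, 6, 3, 1} and plot 6 already has {4, 2, 7, 6, 3, 1}, so block 7, plot 6 must be 5.

5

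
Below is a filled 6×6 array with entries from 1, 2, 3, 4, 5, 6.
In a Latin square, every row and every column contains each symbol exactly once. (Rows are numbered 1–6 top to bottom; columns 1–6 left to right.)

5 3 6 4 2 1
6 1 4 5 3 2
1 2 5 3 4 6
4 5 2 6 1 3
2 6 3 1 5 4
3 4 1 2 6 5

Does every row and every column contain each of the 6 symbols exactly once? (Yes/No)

Each row is a permutation of the 6 symbols, and so is each column.

Yes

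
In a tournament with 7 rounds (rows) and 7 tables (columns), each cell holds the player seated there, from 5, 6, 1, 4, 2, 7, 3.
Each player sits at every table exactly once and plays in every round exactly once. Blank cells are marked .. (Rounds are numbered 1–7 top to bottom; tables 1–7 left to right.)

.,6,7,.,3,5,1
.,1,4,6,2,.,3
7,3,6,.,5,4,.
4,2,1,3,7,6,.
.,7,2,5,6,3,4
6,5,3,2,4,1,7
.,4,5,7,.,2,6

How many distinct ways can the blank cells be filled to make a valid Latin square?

1

Round 1, table 1: eliminating its round and table leaves {2}.
Round 1, table 4: eliminating its round and table leaves {4}.
Round 2, table 1: eliminating its round and table leaves {5}.
Round 2, table 6: eliminating its round and table leaves {7}.
Round 3, table 4: eliminating its round and table leaves {1}.
Round 3, table 7: eliminating its round and table leaves {2}.
Round 4, table 7: eliminating its round and table leaves {5}.
Round 5, table 1: eliminating its round and table leaves {1}.
Round 7, table 1: eliminating its round and table leaves {1, 3}.
Round 7, table 5: eliminating its round and table leaves {1}.
Only one assignment across all blanks avoids any round or table repeat, giving 1 completion.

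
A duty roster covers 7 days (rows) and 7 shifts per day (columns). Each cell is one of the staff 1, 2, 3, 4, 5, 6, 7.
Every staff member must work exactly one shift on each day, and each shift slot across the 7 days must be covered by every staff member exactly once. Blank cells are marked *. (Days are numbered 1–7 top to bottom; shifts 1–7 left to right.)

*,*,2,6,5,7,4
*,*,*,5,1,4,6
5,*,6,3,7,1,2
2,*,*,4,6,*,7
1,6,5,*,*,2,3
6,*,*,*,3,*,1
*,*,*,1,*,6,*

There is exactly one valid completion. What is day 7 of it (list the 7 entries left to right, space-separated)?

4 3 7 1 2 6 5

Day 7, shift 7: day 7 has {1, 6} and shift 7 has {1, 2, 3, 4, 6, 7}, leaving only 5.
Day 1, shift 1: day 1 has {2, 4, 5, 6, 7} and shift 1 has {1, 2, 5, 6}, leaving only 3.
Day 1, shift 2: day 1 has {2, 3, 4, 5, 6, 7} and shift 2 has {6}, leaving only 1.
Day 2, shift 1: day 2 has {1, 4, 5, 6} and shift 1 has {1, 2, 3, 5, 6}, leaving only 7.
Day 7, shift 1: day 7 has {1, 5, 6} and shift 1 has {1, 2, 3, 5, 6, 7}, leaving only 4.
Day 7, shift 5: day 7 has {1, 4, 5, 6} and shift 5 has {1, 3, 5, 6, 7}, leaving only 2.
Day 2, shift 3: day 2 has {1, 4, 5, 6, 7} and shift 3 has {2, 5, 6}, leaving only 3.
Day 7, shift 3: day 7 has {1, 2, 4, 5, 6} and shift 3 has {2, 3, 5, 6}, leaving only 7.
Day 7, shift 2: day 7 has {1, 2, 4, 5, 6, 7} and shift 2 has {1, 6}, leaving only 3.
So day 7 reads: 4 3 7 1 2 6 5.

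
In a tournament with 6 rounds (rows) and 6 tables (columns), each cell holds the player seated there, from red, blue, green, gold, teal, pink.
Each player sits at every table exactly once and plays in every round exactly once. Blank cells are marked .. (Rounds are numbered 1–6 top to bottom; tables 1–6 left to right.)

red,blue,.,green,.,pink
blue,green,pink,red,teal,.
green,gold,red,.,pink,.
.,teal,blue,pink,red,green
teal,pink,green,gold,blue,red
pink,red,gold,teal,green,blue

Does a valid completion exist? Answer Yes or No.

Yes

No round or table among the givens repeats a symbol, and propagating forced cells runs into no contradiction.
One valid completion exists (for instance, red blue teal green gold pink / blue green pink red teal gold / green gold red blue pink teal / gold teal blue pink red green / teal pink green gold blue red / pink red gold teal green blue).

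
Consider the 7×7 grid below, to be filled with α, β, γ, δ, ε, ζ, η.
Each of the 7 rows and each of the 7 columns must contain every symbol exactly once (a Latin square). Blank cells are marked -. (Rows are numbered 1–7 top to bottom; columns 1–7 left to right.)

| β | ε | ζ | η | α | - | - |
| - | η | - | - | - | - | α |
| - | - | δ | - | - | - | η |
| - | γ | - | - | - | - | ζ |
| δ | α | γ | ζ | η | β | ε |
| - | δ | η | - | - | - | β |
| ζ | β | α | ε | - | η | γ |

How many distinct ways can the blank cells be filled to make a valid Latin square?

Row 1, column 6: eliminating its row and column leaves {γ, δ}.
Row 1, column 7: eliminating its row and column leaves {δ}.
Row 2, column 1: eliminating its row and column leaves {γ, ε}.
Row 2, column 3: eliminating its row and column leaves {β, ε}.
Row 2, column 4: eliminating its row and column leaves {β, γ, δ}.
Row 2, column 5: eliminating its row and column leaves {β, γ, δ, ε, ζ}.
Row 2, column 6: eliminating its row and column leaves {γ, δ, ε, ζ}.
Row 3, column 1: eliminating its row and column leaves {α, γ, ε}.
Row 3, column 2: eliminating its row and column leaves {ζ}.
Row 3, column 4: eliminating its row and column leaves {α, β, γ}.
Row 3, column 5: eliminating its row and column leaves {β, γ, ε, ζ}.
Row 3, column 6: eliminating its row and column leaves {α, γ, ε, ζ}.
Row 4, column 1: eliminating its row and column leaves {α, ε, η}.
Row 4, column 3: eliminating its row and column leaves {β, ε}.
Row 4, column 4: eliminating its row and column leaves {α, β, δ}.
Row 4, column 5: eliminating its row and column leaves {β, δ, ε}.
Row 4, column 6: eliminating its row and column leaves {α, δ, ε}.
Row 6, column 1: eliminating its row and column leaves {α, γ, ε}.
Row 6, column 4: eliminating its row and column leaves {α, γ}.
Row 6, column 5: eliminating its row and column leaves {γ, ε, ζ}.
Row 6, column 6: eliminating its row and column leaves {α, γ, ε, ζ}.
Row 7, column 5: eliminating its row and column leaves {δ}.
Enumerating the assignments across these blanks that avoid any row or column repeat gives 8 completions.

8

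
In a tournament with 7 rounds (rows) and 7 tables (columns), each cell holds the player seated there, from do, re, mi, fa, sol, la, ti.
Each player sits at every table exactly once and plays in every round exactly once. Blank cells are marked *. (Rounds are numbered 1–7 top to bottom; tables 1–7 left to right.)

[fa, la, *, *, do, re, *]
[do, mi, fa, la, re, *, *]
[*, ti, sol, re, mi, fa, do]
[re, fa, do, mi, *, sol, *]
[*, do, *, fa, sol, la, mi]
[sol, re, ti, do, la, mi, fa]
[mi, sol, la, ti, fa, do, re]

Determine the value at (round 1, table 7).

Round 1, table 3: round 1 has {do, re, fa, la} and table 3 has {do, fa, sol, la, ti}, leaving only mi.
Round 1, table 4: round 1 has {do, re, mi, fa, la} and table 4 has {do, re, mi, fa, la, ti}, leaving only sol.
Round 1 already has {do, re, mi, fa, sol, la} and table 7 already has {do, re, mi, fa}, so round 1, table 7 must be ti.

ti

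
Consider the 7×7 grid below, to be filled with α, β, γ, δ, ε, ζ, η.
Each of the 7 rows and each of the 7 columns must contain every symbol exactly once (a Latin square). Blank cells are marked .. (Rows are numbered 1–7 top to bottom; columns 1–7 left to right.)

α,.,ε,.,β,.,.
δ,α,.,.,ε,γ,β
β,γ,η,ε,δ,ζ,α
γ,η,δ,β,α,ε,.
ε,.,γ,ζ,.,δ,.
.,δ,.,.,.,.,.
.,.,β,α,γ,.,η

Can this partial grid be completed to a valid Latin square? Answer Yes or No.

No

Row 5, column 7: row 5 together with column 7 already contain {α, β, γ, δ, ε, ζ, η} — every symbol — so nothing can go there. The grid has no valid completion.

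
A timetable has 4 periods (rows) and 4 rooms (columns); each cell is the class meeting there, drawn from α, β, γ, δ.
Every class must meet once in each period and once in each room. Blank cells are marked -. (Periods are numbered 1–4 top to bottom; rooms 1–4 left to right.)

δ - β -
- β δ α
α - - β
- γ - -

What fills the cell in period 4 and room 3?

Period 4 already has {γ} and room 3 already has {β, δ}, so period 4, room 3 must be α.

α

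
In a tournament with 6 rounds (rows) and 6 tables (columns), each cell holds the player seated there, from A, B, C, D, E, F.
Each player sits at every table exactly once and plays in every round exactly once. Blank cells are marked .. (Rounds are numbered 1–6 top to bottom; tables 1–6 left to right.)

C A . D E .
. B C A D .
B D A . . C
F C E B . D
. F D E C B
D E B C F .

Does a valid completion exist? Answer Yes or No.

No

Round 3, table 5: round 3 together with table 5 already contain {A, B, C, D, E, F} — every symbol — so nothing can go there. The grid has no valid completion.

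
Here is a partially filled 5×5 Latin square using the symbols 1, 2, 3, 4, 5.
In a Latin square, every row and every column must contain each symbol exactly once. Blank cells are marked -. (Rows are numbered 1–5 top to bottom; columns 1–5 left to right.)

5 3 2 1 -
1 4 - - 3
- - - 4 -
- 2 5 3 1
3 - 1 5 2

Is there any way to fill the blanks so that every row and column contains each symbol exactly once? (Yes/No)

Row 2, column 3: row 2 together with column 3 already contain {1, 2, 3, 4, 5} — every symbol — so nothing can go there. The grid has no valid completion.

No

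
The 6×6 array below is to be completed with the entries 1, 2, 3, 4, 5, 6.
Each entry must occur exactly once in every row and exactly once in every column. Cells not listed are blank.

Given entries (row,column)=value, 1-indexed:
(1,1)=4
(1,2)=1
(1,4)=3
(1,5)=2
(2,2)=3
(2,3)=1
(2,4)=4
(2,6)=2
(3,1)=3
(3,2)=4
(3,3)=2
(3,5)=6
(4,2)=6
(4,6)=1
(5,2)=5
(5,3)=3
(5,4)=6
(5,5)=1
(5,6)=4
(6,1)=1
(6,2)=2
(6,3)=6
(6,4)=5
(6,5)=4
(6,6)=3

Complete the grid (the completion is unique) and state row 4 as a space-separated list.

5 6 4 2 3 1

Row 4, column 4: row 4 has {1, 6} and column 4 has {3, 4, 5, 6}, leaving only 2.
Row 4, column 1: row 4 has {1, 2, 6} and column 1 has {1, 3, 4}, leaving only 5.
Row 4, column 3: row 4 has {1, 2, 5, 6} and column 3 has {1, 2, 3, 6}, leaving only 4.
Row 4, column 5: row 4 has {1, 2, 4, 5, 6} and column 5 has {1, 2, 4, 6}, leaving only 3.
So row 4 reads: 5 6 4 2 3 1.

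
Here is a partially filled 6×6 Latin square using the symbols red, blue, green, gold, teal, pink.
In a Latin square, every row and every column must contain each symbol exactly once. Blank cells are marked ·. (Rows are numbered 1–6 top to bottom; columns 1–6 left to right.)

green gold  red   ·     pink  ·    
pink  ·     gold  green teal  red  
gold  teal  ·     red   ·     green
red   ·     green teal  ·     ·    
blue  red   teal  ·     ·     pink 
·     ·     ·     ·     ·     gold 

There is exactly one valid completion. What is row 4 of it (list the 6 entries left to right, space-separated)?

Row 4, column 6: row 4 has {red, green, teal} and column 6 has {red, green, gold, pink}, leaving only blue.
Row 4, column 2: row 4 has {red, blue, green, teal} and column 2 has {red, gold, teal}, leaving only pink.
Row 4, column 5: row 4 has {red, blue, green, teal, pink} and column 5 has {teal, pink}, leaving only gold.
So row 4 reads: red pink green teal gold blue.

red pink green teal gold blue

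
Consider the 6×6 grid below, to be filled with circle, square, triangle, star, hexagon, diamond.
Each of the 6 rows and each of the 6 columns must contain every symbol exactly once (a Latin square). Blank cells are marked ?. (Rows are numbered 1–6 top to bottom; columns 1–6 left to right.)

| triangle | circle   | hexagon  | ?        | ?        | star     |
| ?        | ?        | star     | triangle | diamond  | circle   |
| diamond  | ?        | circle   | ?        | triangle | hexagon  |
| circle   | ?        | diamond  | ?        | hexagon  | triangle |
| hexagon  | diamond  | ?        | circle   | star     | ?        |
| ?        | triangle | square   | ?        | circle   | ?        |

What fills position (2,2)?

Row 1, column 5: row 1 has {circle, triangle, star, hexagon} and column 5 has {circle, triangle, star, hexagon, diamond}, leaving only square.
Row 1, column 4: row 1 has {circle, square, triangle, star, hexagon} and column 4 has {circle, triangle}, leaving only diamond.
Row 2, column 1: row 2 has {circle, triangle, star, diamond} and column 1 has {circle, triangle, hexagon, diamond}, leaving only square.
Row 2 already has {circle, square, triangle, star, diamond} and column 2 already has {circle, triangle, diamond}, so row 2, column 2 must be hexagon.

hexagon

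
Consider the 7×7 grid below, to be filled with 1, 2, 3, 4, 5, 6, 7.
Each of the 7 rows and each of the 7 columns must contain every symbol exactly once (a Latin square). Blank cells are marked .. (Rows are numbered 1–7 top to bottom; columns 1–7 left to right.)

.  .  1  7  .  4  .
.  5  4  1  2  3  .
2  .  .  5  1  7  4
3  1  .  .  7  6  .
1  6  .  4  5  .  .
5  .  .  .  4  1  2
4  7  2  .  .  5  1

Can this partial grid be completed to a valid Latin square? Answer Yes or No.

No

Row 1, column 1: row 1 has {1, 4, 7} and column 1 has {1, 2, 3, 4, 5}, so it must be 6.
Row 1, column 5: row 1 has {1, 4, 6, 7} and column 5 has {1, 2, 4, 5, 7}, so it must be 3.
Row 1, column 2: row 1 has {1, 3, 4, 6, 7} and column 2 has {1, 5, 6, 7}, so it must be 2.
Row 1, column 7: row 1 has {1, 2, 3, 4, 6, 7} and column 7 has {1, 2, 4}, so it must be 5.
Now row 4, column 7: row 4 together with column 7 already contain {1, 2, 3, 4, 5, 6, 7} — every symbol — so nothing can go there. The grid has no valid completion.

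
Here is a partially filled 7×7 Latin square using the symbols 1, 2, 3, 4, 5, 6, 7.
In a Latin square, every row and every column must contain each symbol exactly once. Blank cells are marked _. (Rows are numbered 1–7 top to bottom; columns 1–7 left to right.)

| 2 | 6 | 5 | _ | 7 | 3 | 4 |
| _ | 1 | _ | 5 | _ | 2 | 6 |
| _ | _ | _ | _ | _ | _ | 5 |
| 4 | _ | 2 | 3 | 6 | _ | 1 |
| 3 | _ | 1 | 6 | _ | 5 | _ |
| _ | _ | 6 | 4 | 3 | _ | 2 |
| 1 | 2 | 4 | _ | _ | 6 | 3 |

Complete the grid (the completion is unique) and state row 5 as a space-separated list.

Row 5, column 7: row 5 has {1, 3, 5, 6} and column 7 has {1, 2, 3, 4, 5, 6}, leaving only 7.
Row 5, column 2: row 5 has {1, 3, 5, 6, 7} and column 2 has {1, 2, 6}, leaving only 4.
Row 5, column 5: row 5 has {1, 3, 4, 5, 6, 7} and column 5 has {3, 6, 7}, leaving only 2.
So row 5 reads: 3 4 1 6 2 5 7.

3 4 1 6 2 5 7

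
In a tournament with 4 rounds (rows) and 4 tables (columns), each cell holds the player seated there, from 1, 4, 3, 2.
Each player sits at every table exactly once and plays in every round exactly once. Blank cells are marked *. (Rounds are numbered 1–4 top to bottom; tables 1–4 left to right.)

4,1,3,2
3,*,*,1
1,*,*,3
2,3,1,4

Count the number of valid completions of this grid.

Round 2, table 2: eliminating its round and table leaves {4, 2}.
Round 2, table 3: eliminating its round and table leaves {4, 2}.
Round 3, table 2: eliminating its round and table leaves {4, 2}.
Round 3, table 3: eliminating its round and table leaves {4, 2}.
Enumerating the assignments across these blanks that avoid any round or table repeat gives 2 completions.

2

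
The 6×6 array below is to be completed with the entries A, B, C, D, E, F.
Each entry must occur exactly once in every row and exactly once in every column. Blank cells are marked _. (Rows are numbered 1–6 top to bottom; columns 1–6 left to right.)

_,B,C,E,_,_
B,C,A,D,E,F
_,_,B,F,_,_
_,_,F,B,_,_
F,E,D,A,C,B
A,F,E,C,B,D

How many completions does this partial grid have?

4

Row 1, column 1: eliminating its row and column leaves {D}.
Row 1, column 5: eliminating its row and column leaves {A, D, F}.
Row 1, column 6: eliminating its row and column leaves {A}.
Row 3, column 1: eliminating its row and column leaves {C, D, E}.
Row 3, column 2: eliminating its row and column leaves {A, D}.
Row 3, column 5: eliminating its row and column leaves {A, D}.
Row 3, column 6: eliminating its row and column leaves {A, C, E}.
Row 4, column 1: eliminating its row and column leaves {C, D, E}.
Row 4, column 2: eliminating its row and column leaves {A, D}.
Row 4, column 5: eliminating its row and column leaves {A, D}.
Row 4, column 6: eliminating its row and column leaves {A, C, E}.
Enumerating the assignments across these blanks that avoid any row or column repeat gives 4 completions.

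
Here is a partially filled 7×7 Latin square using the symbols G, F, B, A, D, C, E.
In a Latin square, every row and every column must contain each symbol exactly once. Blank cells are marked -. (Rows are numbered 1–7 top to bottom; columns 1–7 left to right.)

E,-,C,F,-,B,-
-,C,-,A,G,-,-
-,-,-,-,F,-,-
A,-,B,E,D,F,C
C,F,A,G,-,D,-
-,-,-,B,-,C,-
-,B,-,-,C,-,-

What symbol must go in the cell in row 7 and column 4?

D

Row 7 already has {B, C} and column 4 already has {G, F, B, A, E}, so row 7, column 4 must be D.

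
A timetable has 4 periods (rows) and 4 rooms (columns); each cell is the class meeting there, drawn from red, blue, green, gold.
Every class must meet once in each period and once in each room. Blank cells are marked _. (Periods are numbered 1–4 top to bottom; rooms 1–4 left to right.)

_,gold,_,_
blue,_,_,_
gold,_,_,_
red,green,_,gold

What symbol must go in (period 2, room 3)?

gold

Period 1, room 1: period 1 has {gold} and room 1 has {red, blue, gold}, leaving only green.
Period 2, room 2: period 2 has {blue} and room 2 has {green, gold}, leaving only red.
Period 2, room 4: period 2 has {red, blue} and room 4 has {gold}, leaving only green.
Period 2 already has {red, blue, green} and room 3 already has {}, so period 2, room 3 must be gold.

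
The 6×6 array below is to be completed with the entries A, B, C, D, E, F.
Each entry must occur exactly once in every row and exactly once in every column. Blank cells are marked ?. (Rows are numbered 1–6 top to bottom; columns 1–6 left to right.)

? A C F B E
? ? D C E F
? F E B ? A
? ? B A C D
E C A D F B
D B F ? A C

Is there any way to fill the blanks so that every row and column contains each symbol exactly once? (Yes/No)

No

Row 1, column 1: row 1 together with column 1 already contain {A, B, C, D, E, F} — every symbol — so nothing can go there. The grid has no valid completion.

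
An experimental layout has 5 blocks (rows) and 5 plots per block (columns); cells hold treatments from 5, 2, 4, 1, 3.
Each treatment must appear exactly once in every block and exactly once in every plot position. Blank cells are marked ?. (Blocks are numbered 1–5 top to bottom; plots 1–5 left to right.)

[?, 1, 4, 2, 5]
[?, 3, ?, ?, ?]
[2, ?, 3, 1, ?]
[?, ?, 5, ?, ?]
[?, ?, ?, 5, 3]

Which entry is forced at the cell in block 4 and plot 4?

Block 1, plot 1: block 1 has {5, 2, 4, 1} and plot 1 has {2}, leaving only 3.
Block 2, plot 4: block 2 has {3} and plot 4 has {5, 2, 1}, leaving only 4.
Block 4 already has {5} and plot 4 already has {5, 2, 4, 1}, so block 4, plot 4 must be 3.

3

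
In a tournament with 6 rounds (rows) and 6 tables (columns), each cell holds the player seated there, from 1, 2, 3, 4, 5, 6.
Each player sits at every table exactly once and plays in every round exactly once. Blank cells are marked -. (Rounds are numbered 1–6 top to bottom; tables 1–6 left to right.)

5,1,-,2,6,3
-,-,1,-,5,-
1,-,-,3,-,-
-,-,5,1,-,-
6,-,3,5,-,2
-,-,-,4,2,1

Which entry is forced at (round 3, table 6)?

Round 1, table 3: round 1 has {1, 2, 3, 5, 6} and table 3 has {1, 3, 5}, leaving only 4.
Round 2, table 4: round 2 has {1, 5} and table 4 has {1, 2, 3, 4, 5}, leaving only 6.
Round 2, table 6: round 2 has {1, 5, 6} and table 6 has {1, 2, 3}, leaving only 4.
Round 3, table 5: round 3 has {1, 3} and table 5 has {2, 5, 6}, leaving only 4.
Round 4, table 5: round 4 has {1, 5} and table 5 has {2, 4, 5, 6}, leaving only 3.
Round 4, table 6: round 4 has {1, 3, 5} and table 6 has {1, 2, 3, 4}, leaving only 6.
Round 3 already has {1, 3, 4} and table 6 already has {1, 2, 3, 4, 6}, so round 3, table 6 must be 5.

5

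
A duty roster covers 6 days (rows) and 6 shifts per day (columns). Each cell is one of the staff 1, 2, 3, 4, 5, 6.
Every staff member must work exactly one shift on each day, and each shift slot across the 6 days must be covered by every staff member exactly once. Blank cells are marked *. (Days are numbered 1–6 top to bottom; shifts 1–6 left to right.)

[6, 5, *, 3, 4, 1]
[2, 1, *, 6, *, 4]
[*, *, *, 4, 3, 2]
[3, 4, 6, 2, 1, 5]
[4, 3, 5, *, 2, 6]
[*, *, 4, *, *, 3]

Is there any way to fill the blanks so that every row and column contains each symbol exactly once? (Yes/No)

Yes

No day or shift among the givens repeats a symbol, and propagating forced cells runs into no contradiction.
One valid completion exists (for instance, 6 5 2 3 4 1 / 2 1 3 6 5 4 / 5 6 1 4 3 2 / 3 4 6 2 1 5 / 4 3 5 1 2 6 / 1 2 4 5 6 3).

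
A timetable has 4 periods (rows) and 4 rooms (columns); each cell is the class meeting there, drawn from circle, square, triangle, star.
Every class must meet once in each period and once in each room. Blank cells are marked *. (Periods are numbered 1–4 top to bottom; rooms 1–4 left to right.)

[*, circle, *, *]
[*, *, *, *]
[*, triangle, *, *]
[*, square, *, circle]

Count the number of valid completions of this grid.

Period 1, room 1: eliminating its period and room leaves {square, triangle, star}.
Period 1, room 3: eliminating its period and room leaves {square, triangle, star}.
Period 1, room 4: eliminating its period and room leaves {square, triangle, star}.
Period 2, room 1: eliminating its period and room leaves {circle, square, triangle, star}.
Period 2, room 2: eliminating its period and room leaves {star}.
Period 2, room 3: eliminating its period and room leaves {circle, square, triangle, star}.
Period 2, room 4: eliminating its period and room leaves {square, triangle, star}.
Period 3, room 1: eliminating its period and room leaves {circle, square, star}.
Period 3, room 3: eliminating its period and room leaves {circle, square, star}.
Period 3, room 4: eliminating its period and room leaves {square, star}.
Period 4, room 1: eliminating its period and room leaves {triangle, star}.
Period 4, room 3: eliminating its period and room leaves {triangle, star}.
Enumerating the assignments across these blanks that avoid any period or room repeat gives 8 completions.

8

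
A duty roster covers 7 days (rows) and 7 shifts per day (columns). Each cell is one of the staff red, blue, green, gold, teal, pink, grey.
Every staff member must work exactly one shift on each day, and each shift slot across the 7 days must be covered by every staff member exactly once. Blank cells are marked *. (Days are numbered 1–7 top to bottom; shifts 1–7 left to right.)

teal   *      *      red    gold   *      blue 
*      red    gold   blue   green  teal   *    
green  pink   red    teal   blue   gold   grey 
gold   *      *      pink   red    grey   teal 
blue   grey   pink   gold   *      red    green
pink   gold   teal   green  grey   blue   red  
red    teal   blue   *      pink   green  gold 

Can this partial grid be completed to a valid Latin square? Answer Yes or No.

No day or shift among the givens repeats a symbol, and propagating forced cells runs into no contradiction.
One valid completion exists (for instance, teal green grey red gold pink blue / grey red gold blue green teal pink / green pink red teal blue gold grey / gold blue green pink red grey teal / blue grey pink gold teal red green / pink gold teal green grey blue red / red teal blue grey pink green gold).

Yes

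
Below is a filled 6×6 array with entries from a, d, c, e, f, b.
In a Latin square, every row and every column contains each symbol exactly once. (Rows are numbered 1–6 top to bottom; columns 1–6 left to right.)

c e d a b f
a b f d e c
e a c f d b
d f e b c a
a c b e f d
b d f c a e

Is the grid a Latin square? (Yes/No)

No

Every row is a permutation, but column 1 contains a twice (at rows 2 and 5).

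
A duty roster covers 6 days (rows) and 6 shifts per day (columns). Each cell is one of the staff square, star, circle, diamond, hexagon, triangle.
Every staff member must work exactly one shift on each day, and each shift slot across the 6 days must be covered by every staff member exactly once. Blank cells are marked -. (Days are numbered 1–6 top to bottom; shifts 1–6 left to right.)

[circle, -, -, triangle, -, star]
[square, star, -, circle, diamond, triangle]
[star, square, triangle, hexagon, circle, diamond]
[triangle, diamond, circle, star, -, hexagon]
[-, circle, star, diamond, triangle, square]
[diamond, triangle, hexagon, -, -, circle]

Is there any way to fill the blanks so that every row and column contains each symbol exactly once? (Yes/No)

No

Day 2, shift 3: day 2 together with shift 3 already contain {square, star, circle, diamond, hexagon, triangle} — every symbol — so nothing can go there. The grid has no valid completion.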